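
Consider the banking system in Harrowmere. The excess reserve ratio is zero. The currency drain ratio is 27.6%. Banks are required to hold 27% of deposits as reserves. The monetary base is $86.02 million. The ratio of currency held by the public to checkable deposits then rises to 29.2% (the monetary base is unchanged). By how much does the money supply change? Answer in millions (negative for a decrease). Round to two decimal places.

Initially m₁ = (1 + 0.276) / (0.27 + 0.276) ≈ 2.33700, so M₁ = 2.33700 × 86.02 ≈ 201.0287 million.
After the change m₂ = (1 + 0.292) / (0.27 + 0.292) ≈ 2.29893, so M₂ = 2.29893 × 86.02 ≈ 197.754 million.
ΔM = M₂ − M₁ = 197.754 − 201.0287 = -3.2747 million.

-3.27 million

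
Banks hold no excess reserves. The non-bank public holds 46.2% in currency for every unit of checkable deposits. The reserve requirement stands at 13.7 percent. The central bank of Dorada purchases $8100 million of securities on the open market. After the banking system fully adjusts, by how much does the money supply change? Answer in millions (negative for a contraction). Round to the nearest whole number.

The money multiplier is m = (1 + c) / (rr + c) = (1 + 0.462) / (0.137 + 0.462) ≈ 2.44073.
The purchase adds 8100 million of base, so ΔM = m × ΔMB = 2.44073 × (+8100) = 19769.913 million.

$19770 million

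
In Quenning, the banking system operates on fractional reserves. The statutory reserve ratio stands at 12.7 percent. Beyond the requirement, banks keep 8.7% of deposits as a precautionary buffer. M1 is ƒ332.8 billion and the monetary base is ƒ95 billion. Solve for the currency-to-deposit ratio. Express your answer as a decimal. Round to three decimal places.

Using m = M/MB = 332.8/95 ≈ 3.503158. From m = (1 + c)/(c + rr + e), rearranging gives 1 + c = m·(c + rr + e), so c·(1 − m) = m·(rr + e) − 1.
Hence c = [m·(rr + e) − 1]/(1 − m) = [3.503158 × (0.127 + 0.087) − 1] / (1 − 3.503158) ≈ 0.100003.

0.100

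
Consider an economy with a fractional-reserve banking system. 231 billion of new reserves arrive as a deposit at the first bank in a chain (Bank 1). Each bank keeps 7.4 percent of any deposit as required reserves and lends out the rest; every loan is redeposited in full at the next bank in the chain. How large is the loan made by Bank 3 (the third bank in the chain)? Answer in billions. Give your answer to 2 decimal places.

183.42 billion

Each bank lends a fraction (1 − rr) = 0.9260 of the deposit it receives, so Bank 3 receives 231·0.9260^2 and lends 231·0.9260^3 ≈ 183.4193 billion.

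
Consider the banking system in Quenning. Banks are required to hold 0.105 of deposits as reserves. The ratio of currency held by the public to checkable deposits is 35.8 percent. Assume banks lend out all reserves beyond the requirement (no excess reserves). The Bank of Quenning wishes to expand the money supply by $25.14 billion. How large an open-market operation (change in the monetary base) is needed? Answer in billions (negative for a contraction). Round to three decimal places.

The money multiplier is m = (1 + c) / (rr + c) = (1 + 0.358) / (0.105 + 0.358) ≈ 2.933045.
ΔMB = ΔM / m = (+25.14) / 2.933045 ≈ 8.5713 billion.

$8.571 billion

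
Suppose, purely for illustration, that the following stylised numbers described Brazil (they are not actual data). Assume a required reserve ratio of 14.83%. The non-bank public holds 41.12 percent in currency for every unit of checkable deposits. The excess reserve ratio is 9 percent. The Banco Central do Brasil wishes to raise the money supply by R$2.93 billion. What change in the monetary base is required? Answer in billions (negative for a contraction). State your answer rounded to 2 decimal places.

The money multiplier is m = (1 + c) / (rr + e + c) = (1 + 0.4112) / (0.1483 + 0.09 + 0.4112) ≈ 2.1727.
ΔMB = ΔM / m = (+2.93) / 2.1727 ≈ 1.3486 billion.

R$1.35 billion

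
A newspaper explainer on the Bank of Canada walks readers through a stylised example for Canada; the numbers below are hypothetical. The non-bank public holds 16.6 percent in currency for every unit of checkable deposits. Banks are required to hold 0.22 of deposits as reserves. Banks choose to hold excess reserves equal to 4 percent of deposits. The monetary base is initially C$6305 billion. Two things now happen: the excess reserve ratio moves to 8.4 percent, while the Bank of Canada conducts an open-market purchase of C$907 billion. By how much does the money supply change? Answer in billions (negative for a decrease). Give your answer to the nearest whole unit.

C$635 billion

Before: m₁ = (1 + 0.166) / (0.22 + 0.04 + 0.166) ≈ 2.73709, MB₁ = 6305, so M₁ = 2.73709 × 6305 ≈ 17257.3524 billion.
After: m₂ = (1 + 0.166) / (0.22 + 0.084 + 0.166) ≈ 2.48085, MB₂ = 6305 + 907 = 7212, so M₂ = 2.48085 × 7212 = 17891.8902 billion.
ΔM = M₂ − M₁ = 17891.8902 − 17257.3524 = 634.5378 billion.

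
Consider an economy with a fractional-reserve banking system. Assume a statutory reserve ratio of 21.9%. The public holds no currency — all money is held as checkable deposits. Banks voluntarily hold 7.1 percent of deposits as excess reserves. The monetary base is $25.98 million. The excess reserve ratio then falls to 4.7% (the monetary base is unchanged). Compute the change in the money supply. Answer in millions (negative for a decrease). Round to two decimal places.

Initially m₁ = 1 / (0.219 + 0.071) ≈ 3.44828, so M₁ = 3.44828 × 25.98 ≈ 89.5863 million.
After the change m₂ = 1 / (0.219 + 0.047) ≈ 3.75940, so M₂ = 3.75940 × 25.98 ≈ 97.6692 million.
ΔM = M₂ − M₁ = 97.6692 − 89.5863 = 8.0829 million.

$8.08 million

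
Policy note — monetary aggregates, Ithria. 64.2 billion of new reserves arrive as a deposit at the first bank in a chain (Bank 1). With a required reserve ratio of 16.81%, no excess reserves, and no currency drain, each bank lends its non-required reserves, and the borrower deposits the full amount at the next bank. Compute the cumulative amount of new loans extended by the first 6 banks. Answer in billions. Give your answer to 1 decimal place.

Bank i lends (1 − rr)^i of the original deposit: Bank 1 lends 64.2·0.8319 ≈ 53.4080, Bank 2 lends 64.2·0.8319² ≈ 44.4301, and so on.
Summing a geometric series: total = 64.2·[0.8319·(1 − 0.8319^6) / (1 − 0.8319)] ≈ 212.4066 billion.

212.4 billion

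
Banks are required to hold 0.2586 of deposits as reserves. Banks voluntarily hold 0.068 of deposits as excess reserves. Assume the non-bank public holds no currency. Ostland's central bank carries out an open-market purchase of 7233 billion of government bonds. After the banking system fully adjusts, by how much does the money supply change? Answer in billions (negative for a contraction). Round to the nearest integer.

The money multiplier is m = 1 / (rr + e) = 1 / (0.2586 + 0.068) ≈ 3.06185.
The purchase adds 7233 billion of base, so ΔM = m × ΔMB = 3.06185 × (+7233) ≈ 22146.361 billion.

22146 billion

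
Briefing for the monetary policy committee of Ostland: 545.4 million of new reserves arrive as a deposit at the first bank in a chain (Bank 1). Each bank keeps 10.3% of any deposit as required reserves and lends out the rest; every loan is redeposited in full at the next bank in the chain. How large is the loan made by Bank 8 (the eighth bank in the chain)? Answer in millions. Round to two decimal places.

228.59 million

Each bank lends a fraction (1 − rr) = 0.8970 of the deposit it receives, so Bank 8 receives 545.4·0.8970^7 and lends 545.4·0.8970^8 ≈ 228.5887 million.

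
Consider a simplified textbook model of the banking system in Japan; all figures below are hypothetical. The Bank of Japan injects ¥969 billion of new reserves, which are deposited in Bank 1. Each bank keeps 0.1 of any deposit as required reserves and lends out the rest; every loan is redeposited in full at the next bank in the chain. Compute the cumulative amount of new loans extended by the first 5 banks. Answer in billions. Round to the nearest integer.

¥3571 billion

Bank i lends (1 − rr)^i of the original deposit: Bank 1 lends 969·0.9000 = 872.1000, Bank 2 lends 969·0.9000² = 784.8900, and so on.
Summing a geometric series: total = 969·[0.9000·(1 − 0.9000^5) / (1 − 0.9000)] ≈ 3571.3367 billion.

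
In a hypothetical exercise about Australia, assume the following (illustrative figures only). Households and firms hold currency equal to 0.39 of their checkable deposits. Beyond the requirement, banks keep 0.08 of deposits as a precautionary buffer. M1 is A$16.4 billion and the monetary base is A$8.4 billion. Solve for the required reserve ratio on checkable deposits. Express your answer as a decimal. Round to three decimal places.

0.242

Using m = M/MB = 16.4/8.4 ≈ 1.952381. Since m = (1 + c)/(c + rr + e), the denominator satisfies c + rr + e = (1 + c)/m = (1 + 0.39) / 1.952381 ≈ 0.711951.
With c = 0.39 and e = 0.08, the required reserve ratio on checkable deposits is 0.711951 − 0.39 − 0.08 = 0.241951.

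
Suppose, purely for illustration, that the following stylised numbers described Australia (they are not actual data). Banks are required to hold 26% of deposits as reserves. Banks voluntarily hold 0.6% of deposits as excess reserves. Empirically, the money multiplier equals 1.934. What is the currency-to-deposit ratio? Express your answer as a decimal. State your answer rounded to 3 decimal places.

0.520

Using m = 1.934. From m = (1 + c)/(c + rr + e), rearranging gives 1 + c = m·(c + rr + e), so c·(1 − m) = m·(rr + e) − 1.
Hence c = [m·(rr + e) − 1]/(1 − m) = [1.934 × (0.26 + 0.006) − 1] / (1 − 1.934) ≈ 0.519867.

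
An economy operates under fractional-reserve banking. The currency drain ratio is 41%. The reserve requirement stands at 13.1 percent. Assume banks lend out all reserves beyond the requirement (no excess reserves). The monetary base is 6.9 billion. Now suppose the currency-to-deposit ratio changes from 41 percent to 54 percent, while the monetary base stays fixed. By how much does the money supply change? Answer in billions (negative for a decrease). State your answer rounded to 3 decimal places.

Initially m₁ = (1 + 0.41) / (0.131 + 0.41) ≈ 2.60628, so M₁ = 2.60628 × 6.9 ≈ 17.9833 billion.
After the change m₂ = (1 + 0.54) / (0.131 + 0.54) ≈ 2.29508, so M₂ = 2.29508 × 6.9 ≈ 15.8361 billion.
ΔM = M₂ − M₁ = 15.8361 − 17.9833 = -2.1472 billion.

-2.147 billion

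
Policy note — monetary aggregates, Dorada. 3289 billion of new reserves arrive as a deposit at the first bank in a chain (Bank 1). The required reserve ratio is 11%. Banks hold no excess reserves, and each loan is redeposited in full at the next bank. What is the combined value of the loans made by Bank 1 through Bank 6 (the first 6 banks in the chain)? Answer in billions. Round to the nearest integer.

13386 billion

Bank i lends (1 − rr)^i of the original deposit: Bank 1 lends 3289·0.8900 = 2927.2100, Bank 2 lends 3289·0.8900² = 2605.2169, and so on.
Summing a geometric series: total = 3289·[0.8900·(1 − 0.8900^6) / (1 − 0.8900)] ≈ 13385.8309 billion.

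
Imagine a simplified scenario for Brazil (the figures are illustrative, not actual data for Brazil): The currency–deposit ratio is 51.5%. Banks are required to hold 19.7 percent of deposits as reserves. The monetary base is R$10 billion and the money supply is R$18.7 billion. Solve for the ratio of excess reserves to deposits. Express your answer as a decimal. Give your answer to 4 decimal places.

Using m = M/MB = 18.7/10 = 1.870000. Since m = (1 + c)/(c + rr + e), the denominator satisfies c + rr + e = (1 + c)/m = (1 + 0.515) / 1.870000 ≈ 0.810160.
With c = 0.515 and rr = 0.197, the ratio of excess reserves to deposits is 0.810160 − 0.515 − 0.197 = 0.09816.

0.0982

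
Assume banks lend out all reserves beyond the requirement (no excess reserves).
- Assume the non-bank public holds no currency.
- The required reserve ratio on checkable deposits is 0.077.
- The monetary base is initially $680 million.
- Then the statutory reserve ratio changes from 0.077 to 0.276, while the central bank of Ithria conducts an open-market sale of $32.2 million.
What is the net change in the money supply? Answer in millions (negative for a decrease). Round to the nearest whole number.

Before: m₁ = 1 / (0.077) ≈ 12.9870, MB₁ = 680, so M₁ = 12.9870 × 680 = 8831.16 million.
After: m₂ = 1 / (0.276) ≈ 3.6232, MB₂ = 680 − 32.2 = 647.8, so M₂ = 3.6232 × 647.8 ≈ 2347.109 million.
ΔM = M₂ − M₁ = 2347.109 − 8831.16 = -6484.051 million.

-6484 million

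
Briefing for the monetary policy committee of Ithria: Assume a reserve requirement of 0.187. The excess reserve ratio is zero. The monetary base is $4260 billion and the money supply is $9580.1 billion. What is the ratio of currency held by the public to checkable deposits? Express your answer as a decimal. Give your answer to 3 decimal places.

0.464

Using m = M/MB = 9580.1/4260 ≈ 2.248850. From m = (1 + c)/(c + rr + e), rearranging gives 1 + c = m·(c + rr + e), so c·(1 − m) = m·(rr + e) − 1.
Hence c = [m·(rr + e) − 1]/(1 − m) = [2.248850 × (0.187 + 0) − 1] / (1 − 2.248850) ≈ 0.463999.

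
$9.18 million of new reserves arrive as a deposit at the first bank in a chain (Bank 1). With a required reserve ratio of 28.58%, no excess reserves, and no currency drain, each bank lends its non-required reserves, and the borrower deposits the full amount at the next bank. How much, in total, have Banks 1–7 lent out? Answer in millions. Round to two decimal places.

Bank i lends (1 − rr)^i of the original deposit: Bank 1 lends 9.18·0.7142 ≈ 6.5564, Bank 2 lends 9.18·0.7142² ≈ 4.6825, and so on.
Summing a geometric series: total = 9.18·[0.7142·(1 − 0.7142^7) / (1 − 0.7142)] ≈ 20.7660 million.

$20.77 million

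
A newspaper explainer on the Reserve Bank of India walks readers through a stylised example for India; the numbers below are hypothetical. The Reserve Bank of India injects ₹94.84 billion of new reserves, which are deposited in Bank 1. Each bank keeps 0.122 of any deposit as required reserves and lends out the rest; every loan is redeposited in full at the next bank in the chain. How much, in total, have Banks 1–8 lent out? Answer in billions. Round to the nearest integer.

Bank i lends (1 − rr)^i of the original deposit: Bank 1 lends 94.84·0.8780 ≈ 83.2695, Bank 2 lends 94.84·0.8780² ≈ 73.1106, and so on.
Summing a geometric series: total = 94.84·[0.8780·(1 − 0.8780^8) / (1 − 0.8780)] ≈ 441.5008 billion.

₹442 billion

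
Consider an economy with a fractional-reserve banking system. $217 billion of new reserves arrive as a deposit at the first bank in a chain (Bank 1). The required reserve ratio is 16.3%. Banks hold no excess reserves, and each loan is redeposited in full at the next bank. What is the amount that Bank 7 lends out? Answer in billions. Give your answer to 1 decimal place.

$62.5 billion

Each bank lends a fraction (1 − rr) = 0.8370 of the deposit it receives, so Bank 7 receives 217·0.8370^6 and lends 217·0.8370^7 ≈ 62.4508 billion.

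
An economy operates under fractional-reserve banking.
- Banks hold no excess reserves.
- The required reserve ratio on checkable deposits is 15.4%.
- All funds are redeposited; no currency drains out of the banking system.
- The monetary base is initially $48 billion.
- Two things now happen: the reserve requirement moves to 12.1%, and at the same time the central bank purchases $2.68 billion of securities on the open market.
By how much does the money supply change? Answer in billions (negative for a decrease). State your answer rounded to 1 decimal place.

$107.2 billion

Before: m₁ = 1 / (0.154) ≈ 6.4935, MB₁ = 48, so M₁ = 6.4935 × 48 = 311.688 billion.
After: m₂ = 1 / (0.121) ≈ 8.2645, MB₂ = 48 + 2.68 = 50.68, so M₂ = 8.2645 × 50.68 ≈ 418.8449 billion.
ΔM = M₂ − M₁ = 418.8449 − 311.688 = 107.1569 billion.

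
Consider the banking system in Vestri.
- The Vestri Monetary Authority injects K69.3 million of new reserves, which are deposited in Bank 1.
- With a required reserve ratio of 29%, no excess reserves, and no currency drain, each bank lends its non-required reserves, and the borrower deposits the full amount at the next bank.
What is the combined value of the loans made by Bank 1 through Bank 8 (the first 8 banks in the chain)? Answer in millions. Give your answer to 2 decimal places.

K158.71 million

Bank i lends (1 − rr)^i of the original deposit: Bank 1 lends 69.3·0.7100 = 49.2030, Bank 2 lends 69.3·0.7100² ≈ 34.9341, and so on.
Summing a geometric series: total = 69.3·[0.7100·(1 − 0.7100^8) / (1 − 0.7100)] ≈ 158.7093 million.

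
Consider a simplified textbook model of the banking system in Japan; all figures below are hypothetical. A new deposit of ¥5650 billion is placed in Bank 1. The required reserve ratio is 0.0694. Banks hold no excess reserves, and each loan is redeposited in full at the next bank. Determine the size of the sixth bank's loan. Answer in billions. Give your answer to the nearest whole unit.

¥3670 billion

Each bank lends a fraction (1 − rr) = 0.9306 of the deposit it receives, so Bank 6 receives 5650·0.9306^5 and lends 5650·0.9306^6 ≈ 3669.6677 billion.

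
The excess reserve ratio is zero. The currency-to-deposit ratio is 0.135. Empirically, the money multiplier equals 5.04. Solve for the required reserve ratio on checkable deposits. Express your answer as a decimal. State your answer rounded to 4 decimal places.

Using m = 5.04. Since m = (1 + c)/(c + rr + e), the denominator satisfies c + rr + e = (1 + c)/m = (1 + 0.135) / 5.04 ≈ 0.225198.
With c = 0.135 and e = 0, the required reserve ratio on checkable deposits is 0.225198 − 0.135 − 0 = 0.090198.

0.0902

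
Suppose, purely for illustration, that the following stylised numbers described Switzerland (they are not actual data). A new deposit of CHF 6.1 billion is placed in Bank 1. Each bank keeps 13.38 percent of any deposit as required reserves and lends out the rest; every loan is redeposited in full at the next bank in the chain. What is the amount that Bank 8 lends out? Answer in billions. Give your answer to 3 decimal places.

CHF 1.933 billion

Each bank lends a fraction (1 − rr) = 0.8662 of the deposit it receives, so Bank 8 receives 6.1·0.8662^7 and lends 6.1·0.8662^8 ≈ 1.9332 billion.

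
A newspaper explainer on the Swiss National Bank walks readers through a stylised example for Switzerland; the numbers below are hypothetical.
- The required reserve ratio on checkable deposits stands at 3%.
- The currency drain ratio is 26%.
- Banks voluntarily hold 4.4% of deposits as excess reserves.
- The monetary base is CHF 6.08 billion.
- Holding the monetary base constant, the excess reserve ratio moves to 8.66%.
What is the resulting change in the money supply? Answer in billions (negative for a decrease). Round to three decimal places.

Initially m₁ = (1 + 0.26) / (0.03 + 0.044 + 0.26) ≈ 3.77246, so M₁ = 3.77246 × 6.08 ≈ 22.9366 billion.
After the change m₂ = (1 + 0.26) / (0.03 + 0.0866 + 0.26) ≈ 3.34572, so M₂ = 3.34572 × 6.08 ≈ 20.342 billion.
ΔM = M₂ − M₁ = 20.342 − 22.9366 = -2.5946 billion.

-2.595 billion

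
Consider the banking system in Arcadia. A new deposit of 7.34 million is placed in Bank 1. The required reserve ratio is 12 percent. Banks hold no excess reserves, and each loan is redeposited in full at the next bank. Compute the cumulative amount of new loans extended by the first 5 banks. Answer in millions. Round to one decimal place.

25.4 million

Bank i lends (1 − rr)^i of the original deposit: Bank 1 lends 7.34·0.8800 = 6.4592, Bank 2 lends 7.34·0.8800² ≈ 5.6841, and so on.
Summing a geometric series: total = 7.34·[0.8800·(1 − 0.8800^5) / (1 − 0.8800)] ≈ 25.4206 million.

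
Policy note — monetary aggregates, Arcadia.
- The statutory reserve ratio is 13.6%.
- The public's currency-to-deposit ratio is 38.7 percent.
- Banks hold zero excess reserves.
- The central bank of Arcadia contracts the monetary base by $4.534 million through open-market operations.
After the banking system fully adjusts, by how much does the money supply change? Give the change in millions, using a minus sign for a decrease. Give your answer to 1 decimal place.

-12.0 million

The money multiplier is m = (1 + c) / (rr + c) = (1 + 0.387) / (0.136 + 0.387) ≈ 2.6520.
The sale removes 4.534 million of base, so ΔM = m × ΔMB = 2.6520 × (−4.534) ≈ -12.0242 million.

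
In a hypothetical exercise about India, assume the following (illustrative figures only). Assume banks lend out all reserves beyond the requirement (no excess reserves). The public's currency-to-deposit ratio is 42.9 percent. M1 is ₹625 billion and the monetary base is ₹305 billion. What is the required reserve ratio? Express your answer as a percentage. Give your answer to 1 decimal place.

26.8%

Using m = M/MB = 625/305 ≈ 2.049180. Since m = (1 + c)/(c + rr + e), the denominator satisfies c + rr + e = (1 + c)/m = (1 + 0.429) / 2.049180 ≈ 0.697352.
With c = 0.429 and e = 0, the required reserve ratio is 0.697352 − 0.429 − 0 = 0.268352.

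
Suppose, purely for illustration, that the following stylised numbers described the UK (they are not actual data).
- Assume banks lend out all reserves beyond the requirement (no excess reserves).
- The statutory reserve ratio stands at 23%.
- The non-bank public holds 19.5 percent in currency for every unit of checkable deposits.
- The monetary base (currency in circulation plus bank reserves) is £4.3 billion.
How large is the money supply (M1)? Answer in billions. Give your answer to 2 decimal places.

£12.09 billion

The money multiplier is m = (1 + c) / (rr + c) = (1 + 0.195) / (0.23 + 0.195) ≈ 2.8118.
So M = m × MB = 2.8118 × 4.3 ≈ 12.0907 billion.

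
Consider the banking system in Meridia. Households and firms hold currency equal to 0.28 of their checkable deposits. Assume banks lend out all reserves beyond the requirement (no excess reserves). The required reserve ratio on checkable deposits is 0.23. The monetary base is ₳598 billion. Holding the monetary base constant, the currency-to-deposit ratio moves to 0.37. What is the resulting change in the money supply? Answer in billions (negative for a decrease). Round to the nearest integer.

Initially m₁ = (1 + 0.28) / (0.23 + 0.28) ≈ 2.5098, so M₁ = 2.5098 × 598 = 1500.8604 billion.
After the change m₂ = (1 + 0.37) / (0.23 + 0.37) ≈ 2.2833, so M₂ = 2.2833 × 598 = 1365.4134 billion.
ΔM = M₂ − M₁ = 1365.4134 − 1500.8604 = -135.447 billion.

-135 billion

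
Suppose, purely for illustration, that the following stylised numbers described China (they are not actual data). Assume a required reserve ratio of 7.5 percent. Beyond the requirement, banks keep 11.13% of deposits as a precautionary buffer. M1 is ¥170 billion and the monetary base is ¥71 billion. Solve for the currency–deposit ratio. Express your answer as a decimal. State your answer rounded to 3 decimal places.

Using m = M/MB = 170/71 ≈ 2.394366. From m = (1 + c)/(c + rr + e), rearranging gives 1 + c = m·(c + rr + e), so c·(1 − m) = m·(rr + e) − 1.
Hence c = [m·(rr + e) − 1]/(1 − m) = [2.394366 × (0.075 + 0.1113) − 1] / (1 − 2.394366) ≈ 0.397263.

0.397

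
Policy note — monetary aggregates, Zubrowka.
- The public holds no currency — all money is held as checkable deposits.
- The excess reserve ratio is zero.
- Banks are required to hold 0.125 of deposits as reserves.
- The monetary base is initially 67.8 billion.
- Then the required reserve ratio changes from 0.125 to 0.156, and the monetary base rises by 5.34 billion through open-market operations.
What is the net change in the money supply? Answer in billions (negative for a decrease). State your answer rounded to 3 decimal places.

Before: m₁ = 1 / (0.125) = 8, MB₁ = 67.8, so M₁ = 8 × 67.8 = 542.4 billion.
After: m₂ = 1 / (0.156) ≈ 6.410256, MB₂ = 67.8 + 5.34 = 73.14, so M₂ = 6.410256 × 73.14 ≈ 468.8461 billion.
ΔM = M₂ − M₁ = 468.8461 − 542.4 = -73.5539 billion.

-73.554 billion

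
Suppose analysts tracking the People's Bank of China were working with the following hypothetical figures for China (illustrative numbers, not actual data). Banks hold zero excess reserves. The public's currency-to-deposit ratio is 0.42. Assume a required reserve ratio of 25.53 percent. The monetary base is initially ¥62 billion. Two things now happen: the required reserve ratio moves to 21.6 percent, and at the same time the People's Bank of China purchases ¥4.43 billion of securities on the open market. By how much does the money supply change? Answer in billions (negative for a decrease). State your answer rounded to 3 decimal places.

Before: m₁ = (1 + 0.42) / (0.2553 + 0.42) ≈ 2.102769, MB₁ = 62, so M₁ = 2.102769 × 62 ≈ 130.3717 billion.
After: m₂ = (1 + 0.42) / (0.216 + 0.42) ≈ 2.232704, MB₂ = 62 + 4.43 = 66.43, so M₂ = 2.232704 × 66.43 ≈ 148.3185 billion.
ΔM = M₂ − M₁ = 148.3185 − 130.3717 = 17.9468 billion.

¥17.947 billion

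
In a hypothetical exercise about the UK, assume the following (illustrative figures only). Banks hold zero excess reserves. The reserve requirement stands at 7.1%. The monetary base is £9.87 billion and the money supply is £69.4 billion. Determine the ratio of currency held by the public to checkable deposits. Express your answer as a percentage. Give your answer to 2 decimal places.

Using m = M/MB = 69.4/9.87 ≈ 7.031408. From m = (1 + c)/(c + rr + e), rearranging gives 1 + c = m·(c + rr + e), so c·(1 − m) = m·(rr + e) − 1.
Hence c = [m·(rr + e) − 1]/(1 − m) = [7.031408 × (0.071 + 0) − 1] / (1 − 7.031408) ≈ 0.083027.

8.30%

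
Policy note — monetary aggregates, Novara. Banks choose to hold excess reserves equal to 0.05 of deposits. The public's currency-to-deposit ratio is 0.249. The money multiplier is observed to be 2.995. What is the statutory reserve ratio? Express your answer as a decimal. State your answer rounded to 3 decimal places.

Using m = 2.995. Since m = (1 + c)/(c + rr + e), the denominator satisfies c + rr + e = (1 + c)/m = (1 + 0.249) / 2.995 ≈ 0.417028.
With c = 0.249 and e = 0.05, the statutory reserve ratio is 0.417028 − 0.249 − 0.05 = 0.118028.

0.118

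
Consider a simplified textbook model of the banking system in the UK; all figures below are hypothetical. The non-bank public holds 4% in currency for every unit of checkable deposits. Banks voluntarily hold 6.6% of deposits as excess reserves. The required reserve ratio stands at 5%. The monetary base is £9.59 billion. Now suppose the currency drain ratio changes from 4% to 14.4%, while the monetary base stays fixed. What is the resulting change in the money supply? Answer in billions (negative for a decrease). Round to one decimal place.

-21.7 billion

Initially m₁ = (1 + 0.04) / (0.05 + 0.066 + 0.04) ≈ 6.6667, so M₁ = 6.6667 × 9.59 ≈ 63.9337 billion.
After the change m₂ = (1 + 0.144) / (0.05 + 0.066 + 0.144) = 4.4, so M₂ = 4.4 × 9.59 = 42.196 billion.
ΔM = M₂ − M₁ = 42.196 − 63.9337 = -21.7377 billion.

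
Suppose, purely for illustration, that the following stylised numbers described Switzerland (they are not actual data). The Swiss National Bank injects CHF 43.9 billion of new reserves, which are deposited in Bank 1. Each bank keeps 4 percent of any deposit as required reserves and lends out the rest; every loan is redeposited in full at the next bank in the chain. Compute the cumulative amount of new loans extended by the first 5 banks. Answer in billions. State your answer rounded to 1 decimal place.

Bank i lends (1 − rr)^i of the original deposit: Bank 1 lends 43.9·0.9600 = 42.1440, Bank 2 lends 43.9·0.9600² ≈ 40.4582, and so on.
Summing a geometric series: total = 43.9·[0.9600·(1 − 0.9600^5) / (1 − 0.9600)] ≈ 194.5233 billion.

CHF 194.5 billion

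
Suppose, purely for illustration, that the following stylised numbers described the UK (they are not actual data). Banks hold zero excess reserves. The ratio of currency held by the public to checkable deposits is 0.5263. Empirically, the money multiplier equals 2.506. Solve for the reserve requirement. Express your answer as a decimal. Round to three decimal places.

Using m = 2.506. Since m = (1 + c)/(c + rr + e), the denominator satisfies c + rr + e = (1 + c)/m = (1 + 0.5263) / 2.506 ≈ 0.609058.
With c = 0.5263 and e = 0, the reserve requirement is 0.609058 − 0.5263 − 0 = 0.082758.

0.083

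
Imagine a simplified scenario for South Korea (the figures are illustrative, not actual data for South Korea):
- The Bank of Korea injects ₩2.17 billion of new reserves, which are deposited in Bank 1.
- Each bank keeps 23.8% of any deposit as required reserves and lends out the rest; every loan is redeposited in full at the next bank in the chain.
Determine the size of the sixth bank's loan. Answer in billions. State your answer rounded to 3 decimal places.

₩0.425 billion

Each bank lends a fraction (1 − rr) = 0.7620 of the deposit it receives, so Bank 6 receives 2.17·0.7620^5 and lends 2.17·0.7620^6 ≈ 0.4248 billion.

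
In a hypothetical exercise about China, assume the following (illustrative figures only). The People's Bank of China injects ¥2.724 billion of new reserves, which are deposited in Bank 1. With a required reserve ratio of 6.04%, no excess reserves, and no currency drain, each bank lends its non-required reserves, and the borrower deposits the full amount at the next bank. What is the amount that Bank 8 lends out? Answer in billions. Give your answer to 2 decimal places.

Each bank lends a fraction (1 − rr) = 0.9396 of the deposit it receives, so Bank 8 receives 2.724·0.9396^7 and lends 2.724·0.9396^8 ≈ 1.6548 billion.

¥1.65 billion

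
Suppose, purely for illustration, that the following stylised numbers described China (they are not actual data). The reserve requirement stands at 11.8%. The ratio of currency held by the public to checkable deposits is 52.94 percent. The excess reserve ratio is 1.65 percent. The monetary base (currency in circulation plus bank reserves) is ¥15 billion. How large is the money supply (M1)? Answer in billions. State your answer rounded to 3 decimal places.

The money multiplier is m = (1 + c) / (rr + e + c) = (1 + 0.5294) / (0.118 + 0.0165 + 0.5294) ≈ 2.303660.
So M = m × MB = 2.303660 × 15 = 34.5549 billion.

¥34.555 billion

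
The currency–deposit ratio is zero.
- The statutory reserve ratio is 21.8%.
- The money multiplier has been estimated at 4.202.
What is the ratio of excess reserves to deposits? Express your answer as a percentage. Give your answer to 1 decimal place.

Using m = 4.202. Since m = (1 + c)/(c + rr + e), the denominator satisfies c + rr + e = (1 + c)/m = (1 + 0) / 4.202 ≈ 0.237982.
With c = 0 and rr = 0.218, the ratio of excess reserves to deposits is 0.237982 − 0 − 0.218 = 0.019982.

2.0%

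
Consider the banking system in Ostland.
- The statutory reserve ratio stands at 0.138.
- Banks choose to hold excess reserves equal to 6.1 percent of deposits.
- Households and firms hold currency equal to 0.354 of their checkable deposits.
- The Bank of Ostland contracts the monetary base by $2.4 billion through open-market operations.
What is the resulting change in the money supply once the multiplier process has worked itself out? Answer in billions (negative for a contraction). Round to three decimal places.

-5.876 billion

The money multiplier is m = (1 + c) / (rr + e + c) = (1 + 0.354) / (0.138 + 0.061 + 0.354) ≈ 2.44846.
The sale removes 2.4 billion of base, so ΔM = m × ΔMB = 2.44846 × (−2.4) ≈ -5.8763 billion.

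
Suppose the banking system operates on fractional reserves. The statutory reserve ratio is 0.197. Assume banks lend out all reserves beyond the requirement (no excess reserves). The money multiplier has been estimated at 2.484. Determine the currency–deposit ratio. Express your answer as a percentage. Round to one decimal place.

Using m = 2.484. From m = (1 + c)/(c + rr + e), rearranging gives 1 + c = m·(c + rr + e), so c·(1 − m) = m·(rr + e) − 1.
Hence c = [m·(rr + e) − 1]/(1 − m) = [2.484 × (0.197 + 0) − 1] / (1 − 2.484) ≈ 0.344105.

34.4%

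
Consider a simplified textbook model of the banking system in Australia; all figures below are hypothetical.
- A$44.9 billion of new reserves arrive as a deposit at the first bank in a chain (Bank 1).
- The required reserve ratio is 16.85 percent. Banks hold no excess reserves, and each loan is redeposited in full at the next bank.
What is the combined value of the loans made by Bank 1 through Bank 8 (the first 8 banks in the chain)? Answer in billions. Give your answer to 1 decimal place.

A$170.9 billion

Bank i lends (1 − rr)^i of the original deposit: Bank 1 lends 44.9·0.8315 ≈ 37.3344, Bank 2 lends 44.9·0.8315² ≈ 31.0435, and so on.
Summing a geometric series: total = 44.9·[0.8315·(1 − 0.8315^8) / (1 − 0.8315)] ≈ 170.9390 billion.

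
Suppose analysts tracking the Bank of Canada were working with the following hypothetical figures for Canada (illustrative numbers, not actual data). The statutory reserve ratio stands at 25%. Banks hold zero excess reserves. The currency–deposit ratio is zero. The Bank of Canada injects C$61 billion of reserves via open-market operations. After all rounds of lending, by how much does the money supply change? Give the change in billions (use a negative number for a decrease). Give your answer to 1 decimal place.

C$244.0 billion

The simple money multiplier is m = 1/rr = 1/0.25 = 4.
An open-market purchase increases the monetary base by 61 billion, so ΔM = m × ΔMB = 4 × 61 = 244 billion.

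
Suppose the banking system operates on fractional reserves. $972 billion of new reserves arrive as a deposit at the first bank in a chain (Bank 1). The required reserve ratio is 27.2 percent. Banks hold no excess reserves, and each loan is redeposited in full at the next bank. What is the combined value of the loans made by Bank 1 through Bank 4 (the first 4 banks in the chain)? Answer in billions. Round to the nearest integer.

$1871 billion

Bank i lends (1 − rr)^i of the original deposit: Bank 1 lends 972·0.7280 = 707.6160, Bank 2 lends 972·0.7280² ≈ 515.1444, and so on.
Summing a geometric series: total = 972·[0.7280·(1 − 0.7280^4) / (1 − 0.7280)] ≈ 1870.8039 billion.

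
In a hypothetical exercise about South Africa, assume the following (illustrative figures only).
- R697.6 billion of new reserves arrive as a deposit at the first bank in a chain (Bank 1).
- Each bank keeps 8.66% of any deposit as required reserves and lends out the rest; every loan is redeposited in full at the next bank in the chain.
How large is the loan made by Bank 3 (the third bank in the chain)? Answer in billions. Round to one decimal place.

R531.6 billion

Each bank lends a fraction (1 − rr) = 0.9134 of the deposit it receives, so Bank 3 receives 697.6·0.9134^2 and lends 697.6·0.9134^3 ≈ 531.6055 billion.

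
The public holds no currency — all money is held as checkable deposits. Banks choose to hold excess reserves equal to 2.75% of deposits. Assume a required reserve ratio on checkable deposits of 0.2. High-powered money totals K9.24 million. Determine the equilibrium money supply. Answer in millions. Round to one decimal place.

The money multiplier is m = 1 / (rr + e) = 1 / (0.2 + 0.0275) ≈ 4.3956.
So M = m × MB = 4.3956 × 9.24 ≈ 40.6153 million.

K40.6 million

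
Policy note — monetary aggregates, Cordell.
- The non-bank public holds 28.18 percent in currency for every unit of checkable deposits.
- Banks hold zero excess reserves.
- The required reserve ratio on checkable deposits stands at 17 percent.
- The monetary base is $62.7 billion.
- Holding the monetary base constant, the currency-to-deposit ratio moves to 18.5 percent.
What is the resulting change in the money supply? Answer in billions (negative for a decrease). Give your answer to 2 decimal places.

Initially m₁ = (1 + 0.2818) / (0.17 + 0.2818) ≈ 2.83710, so M₁ = 2.83710 × 62.7 ≈ 177.8862 billion.
After the change m₂ = (1 + 0.185) / (0.17 + 0.185) ≈ 3.33803, so M₂ = 3.33803 × 62.7 ≈ 209.2945 billion.
ΔM = M₂ − M₁ = 209.2945 − 177.8862 = 31.4083 billion.

$31.41 billion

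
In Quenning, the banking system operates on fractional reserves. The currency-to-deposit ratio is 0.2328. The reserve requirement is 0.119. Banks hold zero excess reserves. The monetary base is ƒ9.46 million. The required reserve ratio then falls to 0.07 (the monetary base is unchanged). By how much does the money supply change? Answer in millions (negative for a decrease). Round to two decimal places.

Initially m₁ = (1 + 0.2328) / (0.119 + 0.2328) ≈ 3.5043, so M₁ = 3.5043 × 9.46 ≈ 33.1507 million.
After the change m₂ = (1 + 0.2328) / (0.07 + 0.2328) ≈ 4.0713, so M₂ = 4.0713 × 9.46 ≈ 38.5145 million.
ΔM = M₂ − M₁ = 38.5145 − 33.1507 = 5.3638 million.

ƒ5.36 million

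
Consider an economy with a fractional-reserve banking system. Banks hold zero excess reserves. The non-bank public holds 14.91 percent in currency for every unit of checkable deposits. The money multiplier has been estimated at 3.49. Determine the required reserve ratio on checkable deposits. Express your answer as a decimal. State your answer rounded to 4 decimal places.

Using m = 3.49. Since m = (1 + c)/(c + rr + e), the denominator satisfies c + rr + e = (1 + c)/m = (1 + 0.1491) / 3.49 ≈ 0.329255.
With c = 0.1491 and e = 0, the required reserve ratio on checkable deposits is 0.329255 − 0.1491 − 0 = 0.180155.

0.1802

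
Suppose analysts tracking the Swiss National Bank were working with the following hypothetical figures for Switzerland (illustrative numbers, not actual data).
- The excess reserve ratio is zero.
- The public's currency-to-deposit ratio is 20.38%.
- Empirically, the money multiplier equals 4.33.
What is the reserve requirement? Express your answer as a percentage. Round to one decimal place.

Using m = 4.33. Since m = (1 + c)/(c + rr + e), the denominator satisfies c + rr + e = (1 + c)/m = (1 + 0.2038) / 4.33 ≈ 0.278014.
With c = 0.2038 and e = 0, the reserve requirement is 0.278014 − 0.2038 − 0 = 0.074214.

7.4%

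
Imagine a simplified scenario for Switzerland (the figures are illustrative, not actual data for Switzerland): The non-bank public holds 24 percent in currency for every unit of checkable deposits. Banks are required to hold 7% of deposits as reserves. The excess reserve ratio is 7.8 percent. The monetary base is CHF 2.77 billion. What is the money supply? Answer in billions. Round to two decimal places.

The money multiplier is m = (1 + c) / (rr + e + c) = (1 + 0.24) / (0.07 + 0.078 + 0.24) ≈ 3.1959.
So M = m × MB = 3.1959 × 2.77 ≈ 8.8526 billion.

CHF 8.85 billion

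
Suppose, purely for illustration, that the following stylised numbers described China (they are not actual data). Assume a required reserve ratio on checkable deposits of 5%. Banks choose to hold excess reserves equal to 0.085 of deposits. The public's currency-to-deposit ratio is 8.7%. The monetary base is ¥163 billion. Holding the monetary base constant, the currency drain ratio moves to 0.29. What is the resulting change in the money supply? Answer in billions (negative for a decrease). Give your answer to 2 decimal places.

Initially m₁ = (1 + 0.087) / (0.05 + 0.085 + 0.087) ≈ 4.896396, so M₁ = 4.896396 × 163 ≈ 798.1125 billion.
After the change m₂ = (1 + 0.29) / (0.05 + 0.085 + 0.29) ≈ 3.035294, so M₂ = 3.035294 × 163 ≈ 494.7529 billion.
ΔM = M₂ − M₁ = 494.7529 − 798.1125 = -303.3596 billion.

-303.36 billion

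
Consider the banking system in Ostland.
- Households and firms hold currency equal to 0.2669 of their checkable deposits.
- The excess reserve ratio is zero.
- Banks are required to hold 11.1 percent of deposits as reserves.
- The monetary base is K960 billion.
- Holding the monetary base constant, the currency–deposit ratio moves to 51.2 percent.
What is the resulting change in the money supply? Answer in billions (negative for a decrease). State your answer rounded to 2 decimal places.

-888.49 billion

Initially m₁ = (1 + 0.2669) / (0.111 + 0.2669) ≈ 3.352474, so M₁ = 3.352474 × 960 ≈ 3218.375 billion.
After the change m₂ = (1 + 0.512) / (0.111 + 0.512) ≈ 2.426966, so M₂ = 2.426966 × 960 ≈ 2329.8874 billion.
ΔM = M₂ − M₁ = 2329.8874 − 3218.375 = -888.4876 billion.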